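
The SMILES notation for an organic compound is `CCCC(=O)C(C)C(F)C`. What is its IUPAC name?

The longest carbon chain that includes the carbonyl has 7 carbons, so the parent hydride is heptane.
A ketone (C=O on an internal carbon) is the principal characteristic group, giving the suffix -one.
Number the chain so that the substituent locant set {2,3} is lower than {5,6} at the first point of difference.
That gives the carbonyl at C-4; a fluoro group at C-2; a methyl group at C-3.
Substituent prefixes are cited in alphabetical order (multiplying prefixes like di-/tri- are ignored for ordering).
Assembling the pieces gives 2-fluoro-3-methylheptan-4-one.

2-fluoro-3-methylheptan-4-one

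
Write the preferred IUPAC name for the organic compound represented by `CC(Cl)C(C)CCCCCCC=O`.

9-chloro-8-methyldecanal

The longest carbon chain that includes the –CHO group has 10 carbons, so the parent hydride is decane.
The highest-priority functional group is an aldehyde (terminal –CHO), so the name ends in -al.
Number the chain so that the aldehyde carbon is C-1 by definition.
This places a chloro group at C-9; a methyl group at C-8.
Substituent prefixes are cited in alphabetical order (multiplying prefixes like di-/tri- are ignored for ordering).
Putting it together: 9-chloro-8-methyldecanal.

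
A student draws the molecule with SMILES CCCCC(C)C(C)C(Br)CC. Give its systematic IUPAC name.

3-bromo-4,5-dimethylnonane

The parent chain contains 9 carbons (nonane).
Choose the numbering such that the substituent locant set {3,4,5} is lower than {5,6,7} at the first point of difference.
With this numbering: a bromo group at C-3; methyl groups at C-4 and C-5.
Substituent prefixes are cited in alphabetical order (multiplying prefixes like di-/tri- are ignored for ordering).
Putting it together: 3-bromo-4,5-dimethylnonane.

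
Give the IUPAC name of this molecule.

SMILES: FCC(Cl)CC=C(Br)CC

3-bromo-6-chloro-7-fluorohept-3-ene

The longest carbon chain that includes the multiple bond has 7 carbons, so the parent hydride is heptane.
A C=C double bond in the chain gives the infix -ene-.
The numbering direction is chosen so that numbering from this end puts the double bond at C-3 rather than C-4.
With this numbering: the double bond between C-3 and C-4; a bromo group at C-3; a chloro group at C-6; a fluoro group at C-7.
Substituent prefixes are cited in alphabetical order (multiplying prefixes like di-/tri- are ignored for ordering).
The name is 3-bromo-6-chloro-7-fluorohept-3-ene.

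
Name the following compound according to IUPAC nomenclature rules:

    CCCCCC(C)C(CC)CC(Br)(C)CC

The longest carbon chain is 11 atoms: the parent is undecane.
Choose the numbering such that the substituent locant set {3,3,5,6} is lower than {6,7,9,9} at the first point of difference.
This places a bromo group at C-3; an ethyl group at C-5; methyl groups at C-3 and C-6.
Prefixes are listed alphabetically: bromo, ethyl, methyl.
Assembling the pieces gives 3-bromo-5-ethyl-3,6-dimethylundecane.

3-bromo-5-ethyl-3,6-dimethylundecane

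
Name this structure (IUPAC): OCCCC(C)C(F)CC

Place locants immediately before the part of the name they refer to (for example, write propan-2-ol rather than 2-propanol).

The longest carbon chain that includes the –OH group has 7 carbons, so the parent hydride is heptane.
The highest-priority functional group is an alcohol (–OH), so the name ends in -ol.
Number the chain so that numbering from this end puts the hydroxyl group at C-1 rather than C-7.
This places the hydroxyl at C-1; a fluoro group at C-5; a methyl group at C-4.
Substituent prefixes are cited in alphabetical order (multiplying prefixes like di-/tri- are ignored for ordering).
Assembling the pieces gives 5-fluoro-4-methylheptan-1-ol.

5-fluoro-4-methylheptan-1-ol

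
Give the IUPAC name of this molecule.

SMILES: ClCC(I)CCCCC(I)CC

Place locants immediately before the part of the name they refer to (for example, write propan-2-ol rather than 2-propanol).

1-chloro-2,7-diiodononane

The longest continuous carbon chain has 9 atoms, so the parent hydride is nonane.
The numbering direction is chosen so that the substituent locant set {1,2,7} is lower than {3,8,9} at the first point of difference.
That gives a chloro group at C-1; iodo groups at C-2 and C-7.
The substituents are ordered alphabetically, ignoring any di-/tri- multipliers.
Assembling the pieces gives 1-chloro-2,7-diiodononane.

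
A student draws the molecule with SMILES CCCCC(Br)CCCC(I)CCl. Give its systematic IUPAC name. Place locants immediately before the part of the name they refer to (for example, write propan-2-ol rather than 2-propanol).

The longest continuous carbon chain has 10 atoms, so the parent hydride is decane.
Number the chain so that the substituent locant set {1,2,6} is lower than {5,9,10} at the first point of difference.
This places a bromo group at C-6; a chloro group at C-1; an iodo group at C-2.
Prefixes are listed alphabetically: bromo, chloro, iodo.
The name is 6-bromo-1-chloro-2-iododecane.

6-bromo-1-chloro-2-iododecane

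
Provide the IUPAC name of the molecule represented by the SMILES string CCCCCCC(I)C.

2-iodooctane

The parent chain contains 8 carbons (octane).
Choose the numbering such that the substituent locant set {2} is lower than {7} at the first point of difference.
With this numbering: an iodo group at C-2.
Assembling the pieces gives 2-iodooctane.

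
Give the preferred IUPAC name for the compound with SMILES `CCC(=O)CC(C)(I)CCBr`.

7-bromo-5-iodo-5-methylheptan-3-one

Counting along the main chain through the carbonyl gives 7 carbons: the parent is heptane.
A ketone (C=O on an internal carbon) is the principal characteristic group, giving the suffix -one.
The numbering direction is chosen so that numbering from this end puts the carbonyl group at C-3 rather than C-5.
With this numbering: the carbonyl at C-3; a bromo group at C-7; an iodo group at C-5; a methyl group at C-5.
The substituents are ordered alphabetically, ignoring any di-/tri- multipliers.
The name is 7-bromo-5-iodo-5-methylheptan-3-one.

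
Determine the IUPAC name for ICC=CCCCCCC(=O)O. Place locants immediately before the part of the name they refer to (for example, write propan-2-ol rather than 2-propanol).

9-iodonon-7-enoic acid

The longest carbon chain that includes the –COOH group and the multiple bond has 9 carbons, so the parent hydride is nonane.
A carboxylic acid (terminal –COOH) is the principal characteristic group, giving the suffix -oic acid.
There is one C=C double bond, indicated by the ending -ene.
Choose the numbering such that the carboxylic acid carbon is C-1 by definition.
This places the double bond between C-7 and C-8; an iodo group at C-9.
Assembling the pieces gives 9-iodonon-7-enoic acid.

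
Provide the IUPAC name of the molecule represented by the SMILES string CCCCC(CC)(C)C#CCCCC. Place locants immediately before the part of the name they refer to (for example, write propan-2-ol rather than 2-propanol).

The longest chain bearing the multiple bond is 11 carbons long (undecane).
There is one C≡C triple bond, indicated by the ending -yne.
The numbering direction is chosen so that numbering from this end puts the triple bond at C-5 rather than C-6.
This places the triple bond between C-5 and C-6; an ethyl group at C-7; a methyl group at C-7.
The substituents are ordered alphabetically, ignoring any di-/tri- multipliers.
The name is 7-ethyl-7-methylundec-5-yne.

7-ethyl-7-methylundec-5-yne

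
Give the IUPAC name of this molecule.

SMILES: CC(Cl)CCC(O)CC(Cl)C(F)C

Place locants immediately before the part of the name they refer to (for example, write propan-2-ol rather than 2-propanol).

The longest carbon chain that includes the –OH group has 9 carbons, so the parent hydride is nonane.
The highest-priority functional group is an alcohol (–OH), so the name ends in -ol.
The numbering direction is chosen so that the substituent locant set {2,3,8} is lower than {2,7,8} at the first point of difference.
With this numbering: the hydroxyl at C-5; chloro groups at C-3 and C-8; a fluoro group at C-2.
Prefixes are listed alphabetically: chloro, fluoro.
The name is 3,8-dichloro-2-fluorononan-5-ol.

3,8-dichloro-2-fluorononan-5-ol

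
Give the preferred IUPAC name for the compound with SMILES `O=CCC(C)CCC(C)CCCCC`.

3,6-dimethylundecanal

Counting along the main chain through the –CHO group gives 11 carbons: the parent is undecane.
The highest-priority functional group is an aldehyde (terminal –CHO), so the name ends in -al.
Number the chain so that the aldehyde carbon is C-1 by definition.
This places methyl groups at C-3 and C-6.
Putting it together: 3,6-dimethylundecanal.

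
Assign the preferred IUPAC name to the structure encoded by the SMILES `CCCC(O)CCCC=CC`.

dec-8-en-4-ol

The longest carbon chain that includes the –OH group and the multiple bond has 10 carbons, so the parent hydride is decane.
The highest-priority functional group is an alcohol (–OH), so the name ends in -ol.
There is one C=C double bond, indicated by the ending -ene.
Choose the numbering such that numbering from this end puts the hydroxyl group at C-4 rather than C-7.
With this numbering: the hydroxyl at C-4; the double bond between C-8 and C-9.
Assembling the pieces gives dec-8-en-4-ol.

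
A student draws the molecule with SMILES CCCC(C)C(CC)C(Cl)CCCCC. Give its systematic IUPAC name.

6-chloro-5-ethyl-4-methylundecane

The longest carbon chain is 11 atoms: the parent is undecane.
Number the chain so that the substituent locant set {4,5,6} is lower than {6,7,8} at the first point of difference.
This places a chloro group at C-6; an ethyl group at C-5; a methyl group at C-4.
The substituents are ordered alphabetically, ignoring any di-/tri- multipliers.
The name is 6-chloro-5-ethyl-4-methylundecane.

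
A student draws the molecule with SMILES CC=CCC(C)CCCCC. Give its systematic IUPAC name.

The longest chain bearing the multiple bond is 10 carbons long (decane).
A C=C double bond in the chain gives the infix -ene-.
The numbering direction is chosen so that numbering from this end puts the double bond at C-2 rather than C-8.
That gives the double bond between C-2 and C-3; a methyl group at C-5.
Assembling the pieces gives 5-methyldec-2-ene.

5-methyldec-2-ene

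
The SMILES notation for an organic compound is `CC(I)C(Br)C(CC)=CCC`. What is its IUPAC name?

5-bromo-4-ethyl-6-iodohept-3-ene

The longest carbon chain that includes the multiple bond has 7 carbons, so the parent hydride is heptane.
A C=C double bond in the chain gives the infix -ene-.
Choose the numbering such that numbering from this end puts the double bond at C-3 rather than C-4.
With this numbering: the double bond between C-3 and C-4; a bromo group at C-5; an ethyl group at C-4; an iodo group at C-6.
Prefixes are listed alphabetically: bromo, ethyl, iodo.
The name is 5-bromo-4-ethyl-6-iodohept-3-ene.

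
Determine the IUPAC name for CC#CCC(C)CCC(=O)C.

Counting along the main chain through the carbonyl and the multiple bond gives 9 carbons: the parent is nonane.
A ketone (C=O on an internal carbon) is the principal characteristic group, giving the suffix -one.
The chain contains a C≡C triple bond, so the unsaturation ending is -yne.
Choose the numbering such that numbering from this end puts the carbonyl group at C-2 rather than C-8.
This places the carbonyl at C-2; the triple bond between C-7 and C-8; a methyl group at C-5.
Assembling the pieces gives 5-methylnon-7-yn-2-one.

5-methylnon-7-yn-2-one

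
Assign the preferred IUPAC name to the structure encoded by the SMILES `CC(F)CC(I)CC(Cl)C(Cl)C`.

2,3-dichloro-7-fluoro-5-iodooctane

The longest carbon chain is 8 atoms: the parent is octane.
The numbering direction is chosen so that the substituent locant set {2,3,5,7} is lower than {2,4,6,7} at the first point of difference.
That gives chloro groups at C-2 and C-3; a fluoro group at C-7; an iodo group at C-5.
Prefixes are listed alphabetically: chloro, fluoro, iodo.
The name is 2,3-dichloro-7-fluoro-5-iodooctane.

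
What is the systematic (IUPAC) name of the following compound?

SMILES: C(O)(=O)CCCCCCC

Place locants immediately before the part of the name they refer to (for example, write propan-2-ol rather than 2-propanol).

octanoic acid

The longest chain bearing the –COOH group is 8 carbons long (octane).
The highest-priority functional group is a carboxylic acid (terminal –COOH), so the name ends in -oic acid.
Choose the numbering such that the carboxylic acid carbon is C-1 by definition.
Putting it together: octanoic acid.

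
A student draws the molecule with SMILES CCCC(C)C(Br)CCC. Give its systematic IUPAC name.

The parent chain contains 8 carbons (octane).
The numbering direction is chosen so that the locant sets are identical either way, so the alphabetically earlier bromo substituent takes the lower locant (4 rather than 5).
That gives a bromo group at C-4; a methyl group at C-5.
The substituents are ordered alphabetically, ignoring any di-/tri- multipliers.
Putting it together: 4-bromo-5-methyloctane.

4-bromo-5-methyloctane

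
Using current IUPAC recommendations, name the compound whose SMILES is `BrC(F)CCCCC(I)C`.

The longest continuous carbon chain has 7 atoms, so the parent hydride is heptane.
Number the chain so that the substituent locant set {1,1,6} is lower than {2,7,7} at the first point of difference.
That gives a bromo group at C-1; a fluoro group at C-1; an iodo group at C-6.
Substituent prefixes are cited in alphabetical order (multiplying prefixes like di-/tri- are ignored for ordering).
The name is 1-bromo-1-fluoro-6-iodoheptane.

1-bromo-1-fluoro-6-iodoheptane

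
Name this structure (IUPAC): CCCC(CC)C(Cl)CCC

The longest continuous carbon chain has 8 atoms, so the parent hydride is octane.
Choose the numbering such that the locant sets are identical either way, so the alphabetically earlier chloro substituent takes the lower locant (4 rather than 5).
This places a chloro group at C-4; an ethyl group at C-5.
The substituents are ordered alphabetically, ignoring any di-/tri- multipliers.
Putting it together: 4-chloro-5-ethyloctane.

4-chloro-5-ethyloctane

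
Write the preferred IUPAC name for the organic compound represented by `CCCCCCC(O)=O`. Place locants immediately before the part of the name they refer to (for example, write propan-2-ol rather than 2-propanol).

Counting along the main chain through the –COOH group gives 7 carbons: the parent is heptane.
The principal characteristic group is a carboxylic acid (terminal –COOH), named with the suffix -oic acid.
Number the chain so that the carboxylic acid carbon is C-1 by definition.
Assembling the pieces gives heptanoic acid.

heptanoic acid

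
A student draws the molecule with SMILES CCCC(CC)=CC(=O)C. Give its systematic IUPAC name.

4-ethylhept-3-en-2-one

Counting along the main chain through the carbonyl and the multiple bond gives 7 carbons: the parent is heptane.
A ketone (C=O on an internal carbon) is the principal characteristic group, giving the suffix -one.
A C=C double bond in the chain gives the infix -ene-.
The numbering direction is chosen so that numbering from this end puts the carbonyl group at C-2 rather than C-6.
With this numbering: the carbonyl at C-2; the double bond between C-3 and C-4; an ethyl group at C-4.
Assembling the pieces gives 4-ethylhept-3-en-2-one.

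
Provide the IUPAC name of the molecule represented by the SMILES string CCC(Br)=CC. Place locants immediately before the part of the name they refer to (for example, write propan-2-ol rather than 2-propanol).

3-bromopent-2-ene

The longest chain bearing the multiple bond is 5 carbons long (pentane).
There is one C=C double bond, indicated by the ending -ene.
The numbering direction is chosen so that numbering from this end puts the double bond at C-2 rather than C-3.
This places the double bond between C-2 and C-3; a bromo group at C-3.
Assembling the pieces gives 3-bromopent-2-ene.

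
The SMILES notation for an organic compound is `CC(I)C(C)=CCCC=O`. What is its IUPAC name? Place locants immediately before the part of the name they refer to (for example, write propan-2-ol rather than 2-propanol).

The longest carbon chain that includes the –CHO group and the multiple bond has 7 carbons, so the parent hydride is heptane.
An aldehyde (terminal –CHO) is the principal characteristic group, giving the suffix -al.
A C=C double bond in the chain gives the infix -ene-.
Choose the numbering such that the aldehyde carbon is C-1 by definition.
This places the double bond between C-4 and C-5; an iodo group at C-6; a methyl group at C-5.
Substituent prefixes are cited in alphabetical order (multiplying prefixes like di-/tri- are ignored for ordering).
Assembling the pieces gives 6-iodo-5-methylhept-4-enal.

6-iodo-5-methylhept-4-enal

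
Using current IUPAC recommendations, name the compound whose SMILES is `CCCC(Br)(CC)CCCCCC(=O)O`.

The longest chain bearing the –COOH group is 10 carbons long (decane).
The principal characteristic group is a carboxylic acid (terminal –COOH), named with the suffix -oic acid.
Choose the numbering such that the carboxylic acid carbon is C-1 by definition.
That gives a bromo group at C-7; an ethyl group at C-7.
The substituents are ordered alphabetically, ignoring any di-/tri- multipliers.
Assembling the pieces gives 7-bromo-7-ethyldecanoic acid.

7-bromo-7-ethyldecanoic acid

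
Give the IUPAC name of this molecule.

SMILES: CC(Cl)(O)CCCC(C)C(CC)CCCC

Counting along the main chain through the –OH group gives 11 carbons: the parent is undecane.
The highest-priority functional group is an alcohol (–OH), so the name ends in -ol.
Choose the numbering such that numbering from this end puts the hydroxyl group at C-2 rather than C-10.
With this numbering: the hydroxyl at C-2; a chloro group at C-2; an ethyl group at C-7; a methyl group at C-6.
Substituent prefixes are cited in alphabetical order (multiplying prefixes like di-/tri- are ignored for ordering).
The name is 2-chloro-7-ethyl-6-methylundecan-2-ol.

2-chloro-7-ethyl-6-methylundecan-2-ol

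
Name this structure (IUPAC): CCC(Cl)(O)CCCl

The longest chain bearing the –OH group is 5 carbons long (pentane).
The highest-priority functional group is an alcohol (–OH), so the name ends in -ol.
The numbering direction is chosen so that the substituent locant set {1,3} is lower than {3,5} at the first point of difference.
That gives the hydroxyl at C-3; chloro groups at C-1 and C-3.
Assembling the pieces gives 1,3-dichloropentan-3-ol.

1,3-dichloropentan-3-ol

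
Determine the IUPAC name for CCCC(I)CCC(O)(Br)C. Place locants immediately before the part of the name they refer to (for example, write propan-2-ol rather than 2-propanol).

The longest chain bearing the –OH group is 8 carbons long (octane).
The highest-priority functional group is an alcohol (–OH), so the name ends in -ol.
The numbering direction is chosen so that numbering from this end puts the hydroxyl group at C-2 rather than C-7.
With this numbering: the hydroxyl at C-2; a bromo group at C-2; an iodo group at C-5.
The substituents are ordered alphabetically, ignoring any di-/tri- multipliers.
The name is 2-bromo-5-iodooctan-2-ol.

2-bromo-5-iodooctan-2-ol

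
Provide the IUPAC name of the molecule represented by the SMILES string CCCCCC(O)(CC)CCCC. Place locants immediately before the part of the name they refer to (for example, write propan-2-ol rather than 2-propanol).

5-ethyldecan-5-ol

The longest chain bearing the –OH group is 10 carbons long (decane).
An alcohol (–OH) is the principal characteristic group, giving the suffix -ol.
The numbering direction is chosen so that numbering from this end puts the hydroxyl group at C-5 rather than C-6.
With this numbering: the hydroxyl at C-5; an ethyl group at C-5.
Assembling the pieces gives 5-ethyldecan-5-ol.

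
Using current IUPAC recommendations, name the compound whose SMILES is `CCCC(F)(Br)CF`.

2-bromo-1,2-difluoropentane

The longest carbon chain is 5 atoms: the parent is pentane.
Number the chain so that the substituent locant set {1,2,2} is lower than {4,4,5} at the first point of difference.
With this numbering: a bromo group at C-2; fluoro groups at C-1 and C-2.
Substituent prefixes are cited in alphabetical order (multiplying prefixes like di-/tri- are ignored for ordering).
The name is 2-bromo-1,2-difluoropentane.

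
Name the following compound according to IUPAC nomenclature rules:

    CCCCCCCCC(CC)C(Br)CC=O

3-bromo-4-ethyldodecanal

Counting along the main chain through the –CHO group gives 12 carbons: the parent is dodecane.
The highest-priority functional group is an aldehyde (terminal –CHO), so the name ends in -al.
The numbering direction is chosen so that the aldehyde carbon is C-1 by definition.
That gives a bromo group at C-3; an ethyl group at C-4.
Prefixes are listed alphabetically: bromo, ethyl.
Assembling the pieces gives 3-bromo-4-ethyldodecanal.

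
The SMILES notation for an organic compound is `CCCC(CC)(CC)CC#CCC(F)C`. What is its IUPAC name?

7,7-diethyl-2-fluorodec-4-yne

Counting along the main chain through the multiple bond gives 10 carbons: the parent is decane.
The chain contains a C≡C triple bond, so the unsaturation ending is -yne.
Number the chain so that numbering from this end puts the triple bond at C-4 rather than C-6.
This places the triple bond between C-4 and C-5; two ethyl groups at C-7; a fluoro group at C-2.
The substituents are ordered alphabetically, ignoring any di-/tri- multipliers.
The name is 7,7-diethyl-2-fluorodec-4-yne.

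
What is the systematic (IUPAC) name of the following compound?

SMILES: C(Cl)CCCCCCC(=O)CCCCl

The longest chain bearing the carbonyl is 11 carbons long (undecane).
The highest-priority functional group is a ketone (C=O on an internal carbon), so the name ends in -one.
Choose the numbering such that numbering from this end puts the carbonyl group at C-4 rather than C-8.
With this numbering: the carbonyl at C-4; chloro groups at C-1 and C-11.
Putting it together: 1,11-dichloroundecan-4-one.

1,11-dichloroundecan-4-one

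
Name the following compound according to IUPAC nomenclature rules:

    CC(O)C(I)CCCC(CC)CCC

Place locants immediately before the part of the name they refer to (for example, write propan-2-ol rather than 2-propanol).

7-ethyl-3-iododecan-2-ol

The longest carbon chain that includes the –OH group has 10 carbons, so the parent hydride is decane.
The principal characteristic group is an alcohol (–OH), named with the suffix -ol.
Choose the numbering such that numbering from this end puts the hydroxyl group at C-2 rather than C-9.
With this numbering: the hydroxyl at C-2; an ethyl group at C-7; an iodo group at C-3.
Prefixes are listed alphabetically: ethyl, iodo.
The name is 7-ethyl-3-iododecan-2-ol.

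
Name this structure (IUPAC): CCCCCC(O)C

heptan-2-ol

The longest chain bearing the –OH group is 7 carbons long (heptane).
The principal characteristic group is an alcohol (–OH), named with the suffix -ol.
Number the chain so that numbering from this end puts the hydroxyl group at C-2 rather than C-6.
That gives the hydroxyl at C-2.
Putting it together: heptan-2-ol.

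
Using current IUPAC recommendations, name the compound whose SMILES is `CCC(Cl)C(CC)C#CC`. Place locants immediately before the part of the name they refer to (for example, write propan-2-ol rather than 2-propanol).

The longest carbon chain that includes the multiple bond has 7 carbons, so the parent hydride is heptane.
The chain contains a C≡C triple bond, so the unsaturation ending is -yne.
The numbering direction is chosen so that numbering from this end puts the triple bond at C-2 rather than C-5.
That gives the triple bond between C-2 and C-3; a chloro group at C-5; an ethyl group at C-4.
Substituent prefixes are cited in alphabetical order (multiplying prefixes like di-/tri- are ignored for ordering).
Assembling the pieces gives 5-chloro-4-ethylhept-2-yne.

5-chloro-4-ethylhept-2-yne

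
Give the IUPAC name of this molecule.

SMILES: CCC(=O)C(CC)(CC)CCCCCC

4,4-diethyldecan-3-one

The longest chain bearing the carbonyl is 10 carbons long (decane).
The highest-priority functional group is a ketone (C=O on an internal carbon), so the name ends in -one.
Number the chain so that numbering from this end puts the carbonyl group at C-3 rather than C-8.
This places the carbonyl at C-3; two ethyl groups at C-4.
The name is 4,4-diethyldecan-3-one.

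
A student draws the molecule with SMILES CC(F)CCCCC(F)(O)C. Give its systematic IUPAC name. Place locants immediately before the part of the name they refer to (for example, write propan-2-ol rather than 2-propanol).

Counting along the main chain through the –OH group gives 8 carbons: the parent is octane.
The principal characteristic group is an alcohol (–OH), named with the suffix -ol.
The numbering direction is chosen so that numbering from this end puts the hydroxyl group at C-2 rather than C-7.
This places the hydroxyl at C-2; fluoro groups at C-2 and C-7.
Putting it together: 2,7-difluorooctan-2-ol.

2,7-difluorooctan-2-ol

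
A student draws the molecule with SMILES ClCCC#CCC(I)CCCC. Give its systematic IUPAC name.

Counting along the main chain through the multiple bond gives 10 carbons: the parent is decane.
A C≡C triple bond in the chain gives the infix -yne-.
Choose the numbering such that numbering from this end puts the triple bond at C-3 rather than C-7.
With this numbering: the triple bond between C-3 and C-4; a chloro group at C-1; an iodo group at C-6.
Prefixes are listed alphabetically: chloro, iodo.
The name is 1-chloro-6-iododec-3-yne.

1-chloro-6-iododec-3-yne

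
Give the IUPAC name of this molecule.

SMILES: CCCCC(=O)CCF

The longest carbon chain that includes the carbonyl has 7 carbons, so the parent hydride is heptane.
A ketone (C=O on an internal carbon) is the principal characteristic group, giving the suffix -one.
Number the chain so that numbering from this end puts the carbonyl group at C-3 rather than C-5.
With this numbering: the carbonyl at C-3; a fluoro group at C-1.
Assembling the pieces gives 1-fluoroheptan-3-one.

1-fluoroheptan-3-one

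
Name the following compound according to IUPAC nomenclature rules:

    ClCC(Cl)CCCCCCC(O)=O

Counting along the main chain through the –COOH group gives 9 carbons: the parent is nonane.
A carboxylic acid (terminal –COOH) is the principal characteristic group, giving the suffix -oic acid.
Choose the numbering such that the carboxylic acid carbon is C-1 by definition.
That gives chloro groups at C-8 and C-9.
The name is 8,9-dichlorononanoic acid.

8,9-dichlorononanoic acid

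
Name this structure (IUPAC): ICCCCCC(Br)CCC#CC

6-bromo-11-iodoundec-2-yne

The longest carbon chain that includes the multiple bond has 11 carbons, so the parent hydride is undecane.
A C≡C triple bond in the chain gives the infix -yne-.
The numbering direction is chosen so that numbering from this end puts the triple bond at C-2 rather than C-9.
That gives the triple bond between C-2 and C-3; a bromo group at C-6; an iodo group at C-11.
Prefixes are listed alphabetically: bromo, iodo.
The name is 6-bromo-11-iodoundec-2-yne.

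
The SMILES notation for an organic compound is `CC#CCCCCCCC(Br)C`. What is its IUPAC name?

The longest carbon chain that includes the multiple bond has 11 carbons, so the parent hydride is undecane.
The chain contains a C≡C triple bond, so the unsaturation ending is -yne.
Choose the numbering such that numbering from this end puts the triple bond at C-2 rather than C-9.
With this numbering: the triple bond between C-2 and C-3; a bromo group at C-10.
Putting it together: 10-bromoundec-2-yne.

10-bromoundec-2-yne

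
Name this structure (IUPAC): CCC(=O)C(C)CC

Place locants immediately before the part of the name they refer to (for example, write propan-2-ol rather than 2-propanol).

4-methylhexan-3-one

The longest carbon chain that includes the carbonyl has 6 carbons, so the parent hydride is hexane.
A ketone (C=O on an internal carbon) is the principal characteristic group, giving the suffix -one.
The numbering direction is chosen so that numbering from this end puts the carbonyl group at C-3 rather than C-4.
With this numbering: the carbonyl at C-3; a methyl group at C-4.
Putting it together: 4-methylhexan-3-one.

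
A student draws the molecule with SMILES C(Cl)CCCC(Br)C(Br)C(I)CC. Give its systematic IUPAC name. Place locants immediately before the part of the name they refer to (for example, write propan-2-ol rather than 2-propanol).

The parent chain contains 9 carbons (nonane).
Choose the numbering such that the substituent locant set {1,5,6,7} is lower than {3,4,5,9} at the first point of difference.
With this numbering: bromo groups at C-5 and C-6; a chloro group at C-1; an iodo group at C-7.
Substituent prefixes are cited in alphabetical order (multiplying prefixes like di-/tri- are ignored for ordering).
Putting it together: 5,6-dibromo-1-chloro-7-iodononane.

5,6-dibromo-1-chloro-7-iodononane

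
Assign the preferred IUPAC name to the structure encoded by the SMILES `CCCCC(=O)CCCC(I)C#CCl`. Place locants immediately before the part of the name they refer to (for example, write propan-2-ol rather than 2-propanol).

11-chloro-9-iodoundec-10-yn-5-one

The longest chain bearing the carbonyl and the multiple bond is 11 carbons long (undecane).
The principal characteristic group is a ketone (C=O on an internal carbon), named with the suffix -one.
There is one C≡C triple bond, indicated by the ending -yne.
Choose the numbering such that numbering from this end puts the carbonyl group at C-5 rather than C-7.
This places the carbonyl at C-5; the triple bond between C-10 and C-11; a chloro group at C-11; an iodo group at C-9.
Substituent prefixes are cited in alphabetical order (multiplying prefixes like di-/tri- are ignored for ordering).
Putting it together: 11-chloro-9-iodoundec-10-yn-5-one.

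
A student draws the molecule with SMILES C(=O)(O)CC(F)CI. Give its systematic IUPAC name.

3-fluoro-4-iodobutanoic acid

The longest chain bearing the –COOH group is 4 carbons long (butane).
A carboxylic acid (terminal –COOH) is the principal characteristic group, giving the suffix -oic acid.
Number the chain so that the carboxylic acid carbon is C-1 by definition.
With this numbering: a fluoro group at C-3; an iodo group at C-4.
Substituent prefixes are cited in alphabetical order (multiplying prefixes like di-/tri- are ignored for ordering).
Putting it together: 3-fluoro-4-iodobutanoic acid.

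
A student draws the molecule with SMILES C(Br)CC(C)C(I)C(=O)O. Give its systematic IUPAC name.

5-bromo-2-iodo-3-methylpentanoic acid

Counting along the main chain through the –COOH group gives 5 carbons: the parent is pentane.
The principal characteristic group is a carboxylic acid (terminal –COOH), named with the suffix -oic acid.
Choose the numbering such that the carboxylic acid carbon is C-1 by definition.
That gives a bromo group at C-5; an iodo group at C-2; a methyl group at C-3.
Substituent prefixes are cited in alphabetical order (multiplying prefixes like di-/tri- are ignored for ordering).
The name is 5-bromo-2-iodo-3-methylpentanoic acid.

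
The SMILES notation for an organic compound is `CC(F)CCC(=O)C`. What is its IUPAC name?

5-fluorohexan-2-one

The longest chain bearing the carbonyl is 6 carbons long (hexane).
A ketone (C=O on an internal carbon) is the principal characteristic group, giving the suffix -one.
Choose the numbering such that numbering from this end puts the carbonyl group at C-2 rather than C-5.
With this numbering: the carbonyl at C-2; a fluoro group at C-5.
The name is 5-fluorohexan-2-one.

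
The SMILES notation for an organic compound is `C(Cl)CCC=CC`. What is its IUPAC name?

6-chlorohex-2-ene

The longest chain bearing the multiple bond is 6 carbons long (hexane).
The chain contains a C=C double bond, so the unsaturation ending is -ene.
Number the chain so that numbering from this end puts the double bond at C-2 rather than C-4.
With this numbering: the double bond between C-2 and C-3; a chloro group at C-6.
Assembling the pieces gives 6-chlorohex-2-ene.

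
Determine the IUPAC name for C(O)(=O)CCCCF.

5-fluoropentanoic acid

The longest carbon chain that includes the –COOH group has 5 carbons, so the parent hydride is pentane.
The highest-priority functional group is a carboxylic acid (terminal –COOH), so the name ends in -oic acid.
Number the chain so that the carboxylic acid carbon is C-1 by definition.
With this numbering: a fluoro group at C-5.
The name is 5-fluoropentanoic acid.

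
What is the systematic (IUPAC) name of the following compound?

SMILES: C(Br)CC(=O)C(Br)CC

1,4-dibromohexan-3-one

Counting along the main chain through the carbonyl gives 6 carbons: the parent is hexane.
The highest-priority functional group is a ketone (C=O on an internal carbon), so the name ends in -one.
The numbering direction is chosen so that numbering from this end puts the carbonyl group at C-3 rather than C-4.
This places the carbonyl at C-3; bromo groups at C-1 and C-4.
Assembling the pieces gives 1,4-dibromohexan-3-one.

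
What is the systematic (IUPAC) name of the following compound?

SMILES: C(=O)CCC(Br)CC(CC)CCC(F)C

Counting along the main chain through the –CHO group gives 10 carbons: the parent is decane.
The principal characteristic group is an aldehyde (terminal –CHO), named with the suffix -al.
The numbering direction is chosen so that the aldehyde carbon is C-1 by definition.
This places a bromo group at C-4; an ethyl group at C-6; a fluoro group at C-9.
Prefixes are listed alphabetically: bromo, ethyl, fluoro.
Assembling the pieces gives 4-bromo-6-ethyl-9-fluorodecanal.

4-bromo-6-ethyl-9-fluorodecanal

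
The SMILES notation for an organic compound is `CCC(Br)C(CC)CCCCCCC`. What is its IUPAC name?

3-bromo-4-ethylundecane

The longest carbon chain is 11 atoms: the parent is undecane.
Number the chain so that the substituent locant set {3,4} is lower than {8,9} at the first point of difference.
That gives a bromo group at C-3; an ethyl group at C-4.
Substituent prefixes are cited in alphabetical order (multiplying prefixes like di-/tri- are ignored for ordering).
The name is 3-bromo-4-ethylundecane.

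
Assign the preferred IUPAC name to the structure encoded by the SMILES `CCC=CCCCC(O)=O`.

Counting along the main chain through the –COOH group and the multiple bond gives 8 carbons: the parent is octane.
A carboxylic acid (terminal –COOH) is the principal characteristic group, giving the suffix -oic acid.
There is one C=C double bond, indicated by the ending -ene.
Number the chain so that the carboxylic acid carbon is C-1 by definition.
With this numbering: the double bond between C-5 and C-6.
Assembling the pieces gives oct-5-enoic acid.

oct-5-enoic acid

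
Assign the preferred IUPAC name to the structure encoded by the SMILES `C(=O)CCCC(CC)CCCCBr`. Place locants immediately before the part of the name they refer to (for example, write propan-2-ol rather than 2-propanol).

9-bromo-5-ethylnonanal

The longest chain bearing the –CHO group is 9 carbons long (nonane).
An aldehyde (terminal –CHO) is the principal characteristic group, giving the suffix -al.
Number the chain so that the aldehyde carbon is C-1 by definition.
That gives a bromo group at C-9; an ethyl group at C-5.
Substituent prefixes are cited in alphabetical order (multiplying prefixes like di-/tri- are ignored for ordering).
The name is 9-bromo-5-ethylnonanal.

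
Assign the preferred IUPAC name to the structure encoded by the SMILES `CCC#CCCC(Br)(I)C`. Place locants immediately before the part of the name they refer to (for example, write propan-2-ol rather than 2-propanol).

7-bromo-7-iodooct-3-yne

The longest carbon chain that includes the multiple bond has 8 carbons, so the parent hydride is octane.
The chain contains a C≡C triple bond, so the unsaturation ending is -yne.
Number the chain so that numbering from this end puts the triple bond at C-3 rather than C-5.
This places the triple bond between C-3 and C-4; a bromo group at C-7; an iodo group at C-7.
Prefixes are listed alphabetically: bromo, iodo.
Putting it together: 7-bromo-7-iodooct-3-yne.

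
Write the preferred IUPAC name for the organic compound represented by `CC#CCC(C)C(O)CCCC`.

6-methyldec-8-yn-5-ol

Counting along the main chain through the –OH group and the multiple bond gives 10 carbons: the parent is decane.
The highest-priority functional group is an alcohol (–OH), so the name ends in -ol.
A C≡C triple bond in the chain gives the infix -yne-.
Choose the numbering such that numbering from this end puts the hydroxyl group at C-5 rather than C-6.
This places the hydroxyl at C-5; the triple bond between C-8 and C-9; a methyl group at C-6.
The name is 6-methyldec-8-yn-5-ol.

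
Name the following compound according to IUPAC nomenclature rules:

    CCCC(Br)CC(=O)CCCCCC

4-bromododecan-6-one

Counting along the main chain through the carbonyl gives 12 carbons: the parent is dodecane.
A ketone (C=O on an internal carbon) is the principal characteristic group, giving the suffix -one.
The numbering direction is chosen so that numbering from this end puts the carbonyl group at C-6 rather than C-7.
With this numbering: the carbonyl at C-6; a bromo group at C-4.
Assembling the pieces gives 4-bromododecan-6-one.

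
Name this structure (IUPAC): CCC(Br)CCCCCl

The parent chain contains 7 carbons (heptane).
The numbering direction is chosen so that the substituent locant set {1,5} is lower than {3,7} at the first point of difference.
That gives a bromo group at C-5; a chloro group at C-1.
Prefixes are listed alphabetically: bromo, chloro.
Assembling the pieces gives 5-bromo-1-chloroheptane.

5-bromo-1-chloroheptane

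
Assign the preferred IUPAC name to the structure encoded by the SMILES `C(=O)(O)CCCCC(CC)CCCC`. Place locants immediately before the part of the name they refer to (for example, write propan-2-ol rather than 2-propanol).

The longest chain bearing the –COOH group is 10 carbons long (decane).
The highest-priority functional group is a carboxylic acid (terminal –COOH), so the name ends in -oic acid.
Choose the numbering such that the carboxylic acid carbon is C-1 by definition.
That gives an ethyl group at C-6.
The name is 6-ethyldecanoic acid.

6-ethyldecanoic acid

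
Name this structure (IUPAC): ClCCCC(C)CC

1-chloro-4-methylhexane

The parent chain contains 6 carbons (hexane).
The numbering direction is chosen so that the substituent locant set {1,4} is lower than {3,6} at the first point of difference.
That gives a chloro group at C-1; a methyl group at C-4.
The substituents are ordered alphabetically, ignoring any di-/tri- multipliers.
The name is 1-chloro-4-methylhexane.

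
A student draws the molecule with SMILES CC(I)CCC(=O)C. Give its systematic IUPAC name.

The longest carbon chain that includes the carbonyl has 6 carbons, so the parent hydride is hexane.
A ketone (C=O on an internal carbon) is the principal characteristic group, giving the suffix -one.
Number the chain so that numbering from this end puts the carbonyl group at C-2 rather than C-5.
This places the carbonyl at C-2; an iodo group at C-5.
Putting it together: 5-iodohexan-2-one.

5-iodohexan-2-one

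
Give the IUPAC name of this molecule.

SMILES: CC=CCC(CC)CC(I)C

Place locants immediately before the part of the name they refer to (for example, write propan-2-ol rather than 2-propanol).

5-ethyl-7-iodooct-2-ene

Counting along the main chain through the multiple bond gives 8 carbons: the parent is octane.
A C=C double bond in the chain gives the infix -ene-.
Number the chain so that numbering from this end puts the double bond at C-2 rather than C-6.
That gives the double bond between C-2 and C-3; an ethyl group at C-5; an iodo group at C-7.
The substituents are ordered alphabetically, ignoring any di-/tri- multipliers.
Putting it together: 5-ethyl-7-iodooct-2-ene.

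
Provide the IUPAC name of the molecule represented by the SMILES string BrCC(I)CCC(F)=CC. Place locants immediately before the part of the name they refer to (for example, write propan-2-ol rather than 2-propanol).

Counting along the main chain through the multiple bond gives 7 carbons: the parent is heptane.
A C=C double bond in the chain gives the infix -ene-.
The numbering direction is chosen so that numbering from this end puts the double bond at C-2 rather than C-5.
That gives the double bond between C-2 and C-3; a bromo group at C-7; a fluoro group at C-3; an iodo group at C-6.
Prefixes are listed alphabetically: bromo, fluoro, iodo.
The name is 7-bromo-3-fluoro-6-iodohept-2-ene.

7-bromo-3-fluoro-6-iodohept-2-ene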